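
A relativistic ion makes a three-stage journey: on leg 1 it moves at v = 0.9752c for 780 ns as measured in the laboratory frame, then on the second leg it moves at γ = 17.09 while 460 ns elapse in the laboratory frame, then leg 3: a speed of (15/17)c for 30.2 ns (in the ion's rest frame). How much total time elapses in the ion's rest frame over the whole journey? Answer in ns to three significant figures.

τ = 230 ns

Leg 1: γ = 1/√(1 − 0.9752²) = 1/√0.04898 = 4.518; τ_1 = 780/4.518 = 172.6 ns.
Leg 2: γ = 17.09; τ_2 = 460/17.09 = 26.92 ns.
Leg 3: 30.2 ns is already measured in the ion's rest frame.
Total: 172.6 + 26.92 + 30.20 ns.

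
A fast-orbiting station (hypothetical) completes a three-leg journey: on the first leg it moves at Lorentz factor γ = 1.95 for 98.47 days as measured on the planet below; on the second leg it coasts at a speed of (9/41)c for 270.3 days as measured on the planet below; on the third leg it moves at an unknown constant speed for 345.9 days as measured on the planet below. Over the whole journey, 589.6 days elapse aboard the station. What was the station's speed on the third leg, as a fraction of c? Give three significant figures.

Leg 1: γ = 1.95; τ_1 = 98.47/1.950 = 50.50 days.
Leg 2: γ = 1/√(1 − (9/41)²) = 41/40 = 1.025; τ_2 = 270.3/1.025 = 263.7 days.
Leg 3: speed unknown; τ_3 = 345.9/γ_3.
Total proper time: 50.50 + 263.7 + τ_3 = 589.6, so τ_3 = 589.6 − 314.2 = 275.4 days.
γ_3 = 345.9/275.4 = 1.256; β = √(1 − 1/γ²) = √0.3661.

β = 0.605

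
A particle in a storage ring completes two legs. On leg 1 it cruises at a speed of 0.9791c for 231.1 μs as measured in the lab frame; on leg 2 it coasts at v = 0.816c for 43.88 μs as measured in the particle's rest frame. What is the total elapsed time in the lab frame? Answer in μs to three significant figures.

Δt = 307 μs

Leg 1: 231.1 μs is already measured in the lab frame.
Leg 2: γ = 1/√(1 − 0.816²) = 1/√0.3341 = 1.730; Δt_2 = 1.730 × 43.88 = 75.91 μs.
Total: 231.1 + 75.91 μs.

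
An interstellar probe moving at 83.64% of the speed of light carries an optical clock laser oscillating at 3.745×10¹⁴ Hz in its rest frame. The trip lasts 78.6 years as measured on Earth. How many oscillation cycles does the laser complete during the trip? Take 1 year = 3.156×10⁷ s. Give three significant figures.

N = 5.09×10²³

β = 0.8364; γ = 1/√(1 − 0.8364²) = 1/√0.3004 = 1.824
The oscillator's own cycle count is N = f × τ where τ is the proper time aboard the probe. τ = Δt/γ = 78.6/1.824 = 43.08 years = 1.360×10⁹ s.
N = 3.745×10¹⁴ × 1.360×10⁹ = 5.092×10²³.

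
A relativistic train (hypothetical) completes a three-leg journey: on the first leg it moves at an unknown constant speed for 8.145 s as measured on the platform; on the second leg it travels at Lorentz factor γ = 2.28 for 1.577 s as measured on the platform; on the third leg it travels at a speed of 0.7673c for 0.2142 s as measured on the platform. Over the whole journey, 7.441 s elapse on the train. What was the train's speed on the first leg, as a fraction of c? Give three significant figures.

Leg 1: speed unknown; τ_1 = 8.145/γ_1.
Leg 2: γ = 2.28; τ_2 = 1.577/2.280 = 0.6917 s.
Leg 3: γ = 1/√(1 − 0.7673²) = 1/√0.4113 = 1.559; τ_3 = 0.2142/1.559 = 0.1374 s.
Total proper time: τ_1 + 0.6917 + 0.1374 = 7.441, so τ_1 = 7.441 − 0.8290 = 6.612 s.
γ_1 = 8.145/6.612 = 1.232; β = √(1 − 1/γ²) = √0.3410.

β = 0.584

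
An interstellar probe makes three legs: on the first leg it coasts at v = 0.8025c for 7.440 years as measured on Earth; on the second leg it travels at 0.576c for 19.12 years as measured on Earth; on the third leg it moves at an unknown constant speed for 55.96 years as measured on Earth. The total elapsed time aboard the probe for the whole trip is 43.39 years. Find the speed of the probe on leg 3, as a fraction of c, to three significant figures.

Leg 1: γ = 1/√(1 − 0.8025²) = 1/√0.3560 = 1.676; τ_1 = 7.440/1.676 = 4.439 years.
Leg 2: γ = 1/√(1 − 0.576²) = 1/√0.6682 = 1.223; τ_2 = 19.12/1.223 = 15.63 years.
Leg 3: speed unknown; τ_3 = 55.96/γ_3.
Total proper time: 4.439 + 15.63 + τ_3 = 43.39, so τ_3 = 43.39 − 20.07 = 23.32 years.
γ_3 = 55.96/23.32 = 2.400; β = √(1 − 1/γ²) = √0.8263.

β = 0.909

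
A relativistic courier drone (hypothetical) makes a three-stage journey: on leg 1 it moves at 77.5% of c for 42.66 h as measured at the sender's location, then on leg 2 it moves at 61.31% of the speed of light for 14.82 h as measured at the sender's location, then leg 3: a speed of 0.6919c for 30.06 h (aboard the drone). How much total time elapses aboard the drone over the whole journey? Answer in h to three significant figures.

Leg 1: β = 0.775; γ = 1/√(1 − 0.775²) = 1/√0.3994 = 1.582; τ_1 = 42.66/1.582 = 26.96 h.
Leg 2: β = 0.6131; γ = 1/√(1 − 0.6131²) = 1/√0.6241 = 1.266; τ_2 = 14.82/1.266 = 11.71 h.
Leg 3: 30.06 h is already measured aboard the drone.
Total: 26.96 + 11.71 + 30.06 h.

τ = 68.7 h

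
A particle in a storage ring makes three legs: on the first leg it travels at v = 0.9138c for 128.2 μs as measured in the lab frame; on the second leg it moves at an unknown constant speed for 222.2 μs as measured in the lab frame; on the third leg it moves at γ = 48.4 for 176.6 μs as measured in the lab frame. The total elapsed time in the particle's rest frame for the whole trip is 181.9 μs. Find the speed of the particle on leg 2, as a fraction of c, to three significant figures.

Leg 1: γ = 1/√(1 − 0.9138²) = 1/√0.1650 = 2.462; τ_1 = 128.2/2.462 = 52.07 μs.
Leg 2: speed unknown; τ_2 = 222.2/γ_2.
Leg 3: γ = 48.4; τ_3 = 176.6/48.40 = 3.649 μs.
Total proper time: 52.07 + τ_2 + 3.649 = 181.9, so τ_2 = 181.9 − 55.72 = 126.2 μs.
γ_2 = 222.2/126.2 = 1.761; β = √(1 − 1/γ²) = √0.6775.

β = 0.823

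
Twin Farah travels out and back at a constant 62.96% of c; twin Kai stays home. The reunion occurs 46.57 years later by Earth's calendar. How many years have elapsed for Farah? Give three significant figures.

τ = 36.2 years

β = 0.6296; γ = 1/√(1 − 0.6296²) = 1/√0.6036 = 1.287
Farah's clock measures proper time along the trip: τ = Δt/γ = 46.57/1.287 years.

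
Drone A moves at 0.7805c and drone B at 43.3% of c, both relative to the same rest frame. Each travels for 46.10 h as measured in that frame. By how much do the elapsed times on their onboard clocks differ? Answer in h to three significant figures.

A: γ = 1/√(1 − 0.7805²) = 1/√0.3908 = 1.600; τ_A = 46.10/1.600 = 28.82 h.
B: β = 0.433; γ = 1/√(1 − 0.433²) = 1/√0.8125 = 1.109; τ_B = 46.10/1.109 = 41.55 h.

|τ_A − τ_B| = 12.7 h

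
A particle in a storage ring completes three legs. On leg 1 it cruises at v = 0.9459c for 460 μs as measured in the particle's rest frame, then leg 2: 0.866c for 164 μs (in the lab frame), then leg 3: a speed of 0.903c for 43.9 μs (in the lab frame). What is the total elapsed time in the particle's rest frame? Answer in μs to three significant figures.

Leg 1: 460 μs is already measured in the particle's rest frame.
Leg 2: γ = 1/√(1 − 0.866²) = 1/√0.2500 = 2.000; τ_2 = 164/2.000 = 82.01 μs.
Leg 3: γ = 1/√(1 − 0.903²) = 1/√0.1846 = 2.328; τ_3 = 43.9/2.328 = 18.86 μs.
Total: 460.0 + 82.01 + 18.86 μs.

τ = 561 μs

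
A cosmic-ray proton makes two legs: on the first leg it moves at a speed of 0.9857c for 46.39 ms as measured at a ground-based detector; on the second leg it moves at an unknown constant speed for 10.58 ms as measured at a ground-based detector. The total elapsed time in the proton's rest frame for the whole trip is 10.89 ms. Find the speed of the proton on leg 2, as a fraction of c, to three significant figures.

β = 0.957

Leg 1: γ = 1/√(1 − 0.9857²) = 1/√0.02840 = 5.934; τ_1 = 46.39/5.934 = 7.817 ms.
Leg 2: speed unknown; τ_2 = 10.58/γ_2.
Total proper time: 7.817 + τ_2 = 10.89, so τ_2 = 10.89 − 7.817 = 3.073 ms.
γ_2 = 10.58/3.073 = 3.443; β = √(1 − 1/γ²) = √0.9156.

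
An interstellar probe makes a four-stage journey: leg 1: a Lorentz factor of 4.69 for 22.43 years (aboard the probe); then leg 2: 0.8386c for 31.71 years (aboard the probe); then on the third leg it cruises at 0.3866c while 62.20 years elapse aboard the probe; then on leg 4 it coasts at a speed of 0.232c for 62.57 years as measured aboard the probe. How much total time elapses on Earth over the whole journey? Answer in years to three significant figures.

Δt = 295 years

Leg 1: γ = 4.69; Δt_1 = 4.690 × 22.43 = 105.2 years.
Leg 2: γ = 1/√(1 − 0.8386²) = 1/√0.2968 = 1.836; Δt_2 = 1.836 × 31.71 = 58.21 years.
Leg 3: γ = 1/√(1 − 0.3866²) = 1/√0.8505 = 1.084; Δt_3 = 1.084 × 62.20 = 67.44 years.
Leg 4: γ = 1/√(1 − 0.232²) = 1/√0.9462 = 1.028; Δt_4 = 1.028 × 62.57 = 64.33 years.
Total: 105.2 + 58.21 + 67.44 + 64.33 years.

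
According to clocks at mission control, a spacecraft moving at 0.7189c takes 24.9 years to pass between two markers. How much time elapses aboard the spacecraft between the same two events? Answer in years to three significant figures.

τ = 17.3 years

γ = 1/√(1 − 0.7189²) = 1/√0.4832 = 1.439
The interval measured at mission control is the dilated one; the clock aboard the spacecraft measures the proper time τ = Δt/γ = 24.9/1.439 years.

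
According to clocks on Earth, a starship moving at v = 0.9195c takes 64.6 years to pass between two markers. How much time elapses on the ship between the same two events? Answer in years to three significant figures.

γ = 1/√(1 − 0.9195²) = 1/√0.1545 = 2.544
The interval measured on Earth is the dilated one; the clock on the ship measures the proper time τ = Δt/γ = 64.6/2.544 years.

τ = 25.4 years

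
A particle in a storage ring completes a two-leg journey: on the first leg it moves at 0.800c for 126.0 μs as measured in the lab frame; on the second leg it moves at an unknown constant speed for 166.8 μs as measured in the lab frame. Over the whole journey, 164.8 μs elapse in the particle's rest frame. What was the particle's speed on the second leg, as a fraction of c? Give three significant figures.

β = 0.845

Leg 1: γ = 1/√(1 − 0.800²) = 5/3 ≈ 1.667; τ_1 = 126.0/1.667 = 75.60 μs.
Leg 2: speed unknown; τ_2 = 166.8/γ_2.
Total proper time: 75.60 + τ_2 = 164.8, so τ_2 = 164.8 − 75.60 = 89.20 μs.
γ_2 = 166.8/89.20 = 1.870; β = √(1 − 1/γ²) = √0.7140.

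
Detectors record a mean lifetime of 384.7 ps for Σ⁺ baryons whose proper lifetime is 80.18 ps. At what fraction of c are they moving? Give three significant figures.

γ = Δt/τ₀ = 384.7/80.18 = 4.798
β = √(1 − 1/γ²) = √(1 − 0.04344) = √0.9566

v = 0.978c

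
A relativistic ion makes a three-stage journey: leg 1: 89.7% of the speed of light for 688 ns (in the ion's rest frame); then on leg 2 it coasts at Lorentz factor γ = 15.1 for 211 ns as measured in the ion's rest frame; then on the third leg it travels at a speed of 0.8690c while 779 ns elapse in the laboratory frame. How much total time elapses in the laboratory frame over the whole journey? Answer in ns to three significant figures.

Leg 1: β = 0.897; γ = 1/√(1 − 0.897²) = 1/√0.1954 = 2.262; Δt_1 = 2.262 × 688 = 1556 ns.
Leg 2: γ = 15.1; Δt_2 = 15.10 × 211 = 3186 ns.
Leg 3: 779 ns is already measured in the laboratory frame.
Total: 1556 + 3186 + 779.0 ns.

Δt = 5520 ns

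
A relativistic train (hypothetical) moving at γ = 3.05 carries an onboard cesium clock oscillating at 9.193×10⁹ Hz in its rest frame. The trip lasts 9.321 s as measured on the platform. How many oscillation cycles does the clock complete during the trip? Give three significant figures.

γ = 3.05
The oscillator's own cycle count is N = f × τ where τ is the proper time on the train. τ = Δt/γ = 9.321/3.050 = 3.056 s = 3.056×10⁰ s.
N = 9.193×10⁹ × 3.056×10⁰ = 2.809×10¹⁰.

N = 2.81×10¹⁰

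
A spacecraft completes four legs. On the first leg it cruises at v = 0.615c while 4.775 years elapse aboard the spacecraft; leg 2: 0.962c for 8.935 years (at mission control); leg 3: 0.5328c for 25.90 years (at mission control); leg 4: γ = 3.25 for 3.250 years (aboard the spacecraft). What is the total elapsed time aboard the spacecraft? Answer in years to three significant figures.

τ = 32.4 years

Leg 1: 4.775 years is already measured aboard the spacecraft.
Leg 2: γ = 1/√(1 − 0.962²) = 1/√0.07456 = 3.662; τ_2 = 8.935/3.662 = 2.440 years.
Leg 3: γ = 1/√(1 − 0.5328²) = 1/√0.7161 = 1.182; τ_3 = 25.90/1.182 = 21.92 years.
Leg 4: 3.250 years is already measured aboard the spacecraft.
Total: 4.775 + 2.440 + 21.92 + 3.250 years.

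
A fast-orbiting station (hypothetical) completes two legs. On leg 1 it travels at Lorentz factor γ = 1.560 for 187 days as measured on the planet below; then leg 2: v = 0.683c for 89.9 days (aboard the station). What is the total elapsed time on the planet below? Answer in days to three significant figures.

Leg 1: 187 days is already measured on the planet below.
Leg 2: γ = 1/√(1 − 0.683²) = 1/√0.5335 = 1.369; Δt_2 = 1.369 × 89.9 = 123.1 days.
Total: 187.0 + 123.1 days.

Δt = 310 days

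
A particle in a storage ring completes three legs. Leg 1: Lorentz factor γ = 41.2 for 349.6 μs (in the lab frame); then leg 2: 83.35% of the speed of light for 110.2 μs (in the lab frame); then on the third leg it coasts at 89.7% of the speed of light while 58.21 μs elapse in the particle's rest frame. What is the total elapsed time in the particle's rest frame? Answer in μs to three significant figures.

Leg 1: γ = 41.2; τ_1 = 349.6/41.20 = 8.485 μs.
Leg 2: β = 0.8335; γ = 1/√(1 − 0.8335²) = 1/√0.3053 = 1.810; τ_2 = 110.2/1.810 = 60.89 μs.
Leg 3: 58.21 μs is already measured in the particle's rest frame.
Total: 8.485 + 60.89 + 58.21 μs.

τ = 128 μs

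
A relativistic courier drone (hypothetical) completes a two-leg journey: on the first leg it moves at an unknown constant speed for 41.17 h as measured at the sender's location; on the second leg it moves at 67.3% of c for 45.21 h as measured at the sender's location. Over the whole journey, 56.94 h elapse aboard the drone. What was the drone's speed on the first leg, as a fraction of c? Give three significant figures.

Leg 1: speed unknown; τ_1 = 41.17/γ_1.
Leg 2: β = 0.673; γ = 1/√(1 − 0.673²) = 1/√0.5471 = 1.352; τ_2 = 45.21/1.352 = 33.44 h.
Total proper time: τ_1 + 33.44 = 56.94, so τ_1 = 56.94 − 33.44 = 23.50 h.
γ_1 = 41.17/23.50 = 1.752; β = √(1 − 1/γ²) = √0.6742.

β = 0.821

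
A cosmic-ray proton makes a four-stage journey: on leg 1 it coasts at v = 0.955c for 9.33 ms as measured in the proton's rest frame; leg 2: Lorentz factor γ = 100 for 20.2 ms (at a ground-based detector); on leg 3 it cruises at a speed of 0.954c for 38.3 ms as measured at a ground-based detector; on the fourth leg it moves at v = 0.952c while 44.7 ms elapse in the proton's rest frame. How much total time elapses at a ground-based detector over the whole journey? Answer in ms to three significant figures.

Δt = 236 ms

Leg 1: γ = 1/√(1 − 0.955²) = 1/√0.08798 = 3.371; Δt_1 = 3.371 × 9.33 = 31.46 ms.
Leg 2: 20.2 ms is already measured at a ground-based detector.
Leg 3: 38.3 ms is already measured at a ground-based detector.
Leg 4: γ = 1/√(1 − 0.952²) = 1/√0.09370 = 3.267; Δt_4 = 3.267 × 44.7 = 146.0 ms.
Total: 31.46 + 20.20 + 38.30 + 146.0 ms.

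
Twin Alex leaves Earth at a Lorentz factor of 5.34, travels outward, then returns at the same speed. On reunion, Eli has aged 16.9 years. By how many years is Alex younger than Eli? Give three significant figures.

Δt − τ = 13.7 years

γ = 5.34
Alex's elapsed proper time: τ = 16.9/5.340 = 3.165 years.
Age gap = Δt − τ = 16.9 − 3.165 years.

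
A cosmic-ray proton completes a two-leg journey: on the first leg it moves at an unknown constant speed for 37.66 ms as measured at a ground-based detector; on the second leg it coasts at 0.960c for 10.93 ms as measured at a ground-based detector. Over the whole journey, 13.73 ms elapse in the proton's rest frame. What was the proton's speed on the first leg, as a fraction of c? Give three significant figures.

β = 0.959

Leg 1: speed unknown; τ_1 = 37.66/γ_1.
Leg 2: γ = 1/√(1 − 0.960²) = 25/7 ≈ 3.571; τ_2 = 10.93/3.571 = 3.060 ms.
Total proper time: τ_1 + 3.060 = 13.73, so τ_1 = 13.73 − 3.060 = 10.67 ms.
γ_1 = 37.66/10.67 = 3.530; β = √(1 − 1/γ²) = √0.9197.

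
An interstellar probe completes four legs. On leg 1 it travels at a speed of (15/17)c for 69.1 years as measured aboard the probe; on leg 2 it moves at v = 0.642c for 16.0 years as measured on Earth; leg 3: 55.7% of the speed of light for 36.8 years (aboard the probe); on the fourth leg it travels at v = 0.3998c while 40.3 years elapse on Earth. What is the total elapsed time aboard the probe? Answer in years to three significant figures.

Leg 1: 69.1 years is already measured aboard the probe.
Leg 2: γ = 1/√(1 − 0.642²) = 1/√0.5878 = 1.304; τ_2 = 16.0/1.304 = 12.27 years.
Leg 3: 36.8 years is already measured aboard the probe.
Leg 4: γ = 1/√(1 − 0.3998²) = 1/√0.8402 = 1.091; τ_4 = 40.3/1.091 = 36.94 years.
Total: 69.10 + 12.27 + 36.80 + 36.94 years.

τ = 155 years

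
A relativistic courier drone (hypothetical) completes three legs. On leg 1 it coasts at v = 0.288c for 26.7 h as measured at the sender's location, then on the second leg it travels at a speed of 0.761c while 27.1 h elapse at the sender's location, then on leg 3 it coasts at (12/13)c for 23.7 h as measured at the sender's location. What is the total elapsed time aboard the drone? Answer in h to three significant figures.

τ = 52.3 h

Leg 1: γ = 1/√(1 − 0.288²) = 1/√0.9171 = 1.044; τ_1 = 26.7/1.044 = 25.57 h.
Leg 2: γ = 1/√(1 − 0.761²) = 1/√0.4209 = 1.541; τ_2 = 27.1/1.541 = 17.58 h.
Leg 3: γ = 1/√(1 − (12/13)²) = 13/5 = 2.600; τ_3 = 23.7/2.600 = 9.115 h.
Total: 25.57 + 17.58 + 9.115 h.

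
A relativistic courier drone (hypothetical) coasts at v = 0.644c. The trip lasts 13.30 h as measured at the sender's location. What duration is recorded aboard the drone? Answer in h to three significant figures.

τ = 10.2 h

γ = 1/√(1 − 0.644²) = 1/√0.5853 = 1.307
The interval measured at the sender's location is the dilated one; the clock aboard the drone measures the proper time τ = Δt/γ = 13.30/1.307 h.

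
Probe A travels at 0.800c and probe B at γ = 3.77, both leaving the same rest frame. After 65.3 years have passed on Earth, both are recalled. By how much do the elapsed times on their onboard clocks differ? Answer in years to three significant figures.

|τ_A − τ_B| = 21.9 years

A: γ = 1/√(1 − 0.800²) = 5/3 ≈ 1.667; τ_A = 65.3/1.667 = 39.18 years.
B: γ = 3.77; τ_B = 65.3/3.770 = 17.32 years.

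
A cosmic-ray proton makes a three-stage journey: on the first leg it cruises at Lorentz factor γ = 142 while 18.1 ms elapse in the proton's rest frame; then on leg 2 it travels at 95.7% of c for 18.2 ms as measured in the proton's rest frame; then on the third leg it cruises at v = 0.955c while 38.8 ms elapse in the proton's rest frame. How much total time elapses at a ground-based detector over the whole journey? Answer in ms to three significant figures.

Δt = 2760 ms

Leg 1: γ = 142; Δt_1 = 142.0 × 18.1 = 2570 ms.
Leg 2: β = 0.957; γ = 1/√(1 − 0.957²) = 1/√0.08415 = 3.447; Δt_2 = 3.447 × 18.2 = 62.74 ms.
Leg 3: γ = 1/√(1 − 0.955²) = 1/√0.08798 = 3.371; Δt_3 = 3.371 × 38.8 = 130.8 ms.
Total: 2570 + 62.74 + 130.8 ms.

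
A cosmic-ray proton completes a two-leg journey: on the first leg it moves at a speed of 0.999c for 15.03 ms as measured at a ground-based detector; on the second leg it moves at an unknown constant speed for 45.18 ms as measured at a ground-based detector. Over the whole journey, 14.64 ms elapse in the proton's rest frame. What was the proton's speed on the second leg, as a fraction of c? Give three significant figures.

β = 0.951

Leg 1: γ = 1/√(1 − 0.999²) = 1/√0.001999 = 22.37; τ_1 = 15.03/22.37 = 0.6720 ms.
Leg 2: speed unknown; τ_2 = 45.18/γ_2.
Total proper time: 0.6720 + τ_2 = 14.64, so τ_2 = 14.64 − 0.6720 = 13.97 ms.
γ_2 = 45.18/13.97 = 3.235; β = √(1 − 1/γ²) = √0.9044.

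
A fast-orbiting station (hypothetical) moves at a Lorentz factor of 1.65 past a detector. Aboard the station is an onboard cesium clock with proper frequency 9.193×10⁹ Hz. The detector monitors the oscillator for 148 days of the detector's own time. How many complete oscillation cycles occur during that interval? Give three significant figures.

γ = 1.65
During 148 days of lab time, the oscillator's proper time advances by τ = Δt/γ = 148/1.650 = 89.70 days = 7.750×10⁶ s.
N = f × τ = 9.193×10⁹ × 7.750×10⁶ = 7.124×10¹⁶.

N = 7.12×10¹⁶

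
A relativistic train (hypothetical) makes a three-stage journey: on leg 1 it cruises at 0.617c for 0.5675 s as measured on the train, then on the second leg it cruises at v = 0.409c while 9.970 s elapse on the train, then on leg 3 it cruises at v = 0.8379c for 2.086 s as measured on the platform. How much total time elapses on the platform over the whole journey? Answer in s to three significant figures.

Leg 1: γ = 1/√(1 − 0.617²) = 1/√0.6193 = 1.271; Δt_1 = 1.271 × 0.5675 = 0.7211 s.
Leg 2: γ = 1/√(1 − 0.409²) = 1/√0.8327 = 1.096; Δt_2 = 1.096 × 9.970 = 10.93 s.
Leg 3: 2.086 s is already measured on the platform.
Total: 0.7211 + 10.93 + 2.086 s.

Δt = 13.7 s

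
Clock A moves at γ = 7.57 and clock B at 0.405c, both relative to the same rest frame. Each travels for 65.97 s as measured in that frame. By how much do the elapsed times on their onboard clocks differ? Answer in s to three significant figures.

A: γ = 7.57; τ_A = 65.97/7.570 = 8.715 s.
B: γ = 1/√(1 − 0.405²) = 1/√0.8360 = 1.094; τ_B = 65.97/1.094 = 60.32 s.

|τ_A − τ_B| = 51.6 s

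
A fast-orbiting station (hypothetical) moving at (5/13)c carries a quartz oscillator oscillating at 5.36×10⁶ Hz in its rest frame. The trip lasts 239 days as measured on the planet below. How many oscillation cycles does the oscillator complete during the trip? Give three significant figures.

N = 1.02×10¹⁴

γ = 1/√(1 − (5/13)²) = 13/12 ≈ 1.083
The oscillator's own cycle count is N = f × τ where τ is the proper time aboard the station. τ = Δt/γ = 239/1.083 = 220.6 days = 1.906×10⁷ s.
N = 5.36×10⁶ × 1.906×10⁷ = 1.022×10¹⁴.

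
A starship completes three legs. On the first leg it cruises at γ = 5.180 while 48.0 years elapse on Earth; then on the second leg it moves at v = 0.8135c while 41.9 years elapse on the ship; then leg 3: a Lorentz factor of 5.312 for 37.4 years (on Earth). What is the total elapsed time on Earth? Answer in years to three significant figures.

Δt = 157 years

Leg 1: 48.0 years is already measured on Earth.
Leg 2: γ = 1/√(1 − 0.8135²) = 1/√0.3382 = 1.719; Δt_2 = 1.719 × 41.9 = 72.05 years.
Leg 3: 37.4 years is already measured on Earth.
Total: 48.00 + 72.05 + 37.40 years.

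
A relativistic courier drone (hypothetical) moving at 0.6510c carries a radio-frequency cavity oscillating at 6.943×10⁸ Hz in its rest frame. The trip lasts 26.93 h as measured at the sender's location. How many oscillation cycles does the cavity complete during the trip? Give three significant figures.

N = 5.11×10¹³

γ = 1/√(1 − 0.6510²) = 1/√0.5762 = 1.317
The oscillator's own cycle count is N = f × τ where τ is the proper time aboard the drone. τ = Δt/γ = 26.93/1.317 = 20.44 h = 7.359×10⁴ s.
N = 6.943×10⁸ × 7.359×10⁴ = 5.109×10¹³.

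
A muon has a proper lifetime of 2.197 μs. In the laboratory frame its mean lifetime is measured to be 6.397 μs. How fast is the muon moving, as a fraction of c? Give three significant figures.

γ = Δt/τ₀ = 6.397/2.197 = 2.912
β = √(1 − 1/γ²) = √(1 − 0.1180) = √0.8820

v = 0.939c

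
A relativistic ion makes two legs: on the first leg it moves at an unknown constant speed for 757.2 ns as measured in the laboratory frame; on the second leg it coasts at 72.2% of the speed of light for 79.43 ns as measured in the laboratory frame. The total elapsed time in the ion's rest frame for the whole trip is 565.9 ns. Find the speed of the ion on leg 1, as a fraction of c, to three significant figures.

Leg 1: speed unknown; τ_1 = 757.2/γ_1.
Leg 2: β = 0.722; γ = 1/√(1 − 0.722²) = 1/√0.4787 = 1.445; τ_2 = 79.43/1.445 = 54.96 ns.
Total proper time: τ_1 + 54.96 = 565.9, so τ_1 = 565.9 − 54.96 = 510.9 ns.
γ_1 = 757.2/510.9 = 1.482; β = √(1 − 1/γ²) = √0.5447.

β = 0.738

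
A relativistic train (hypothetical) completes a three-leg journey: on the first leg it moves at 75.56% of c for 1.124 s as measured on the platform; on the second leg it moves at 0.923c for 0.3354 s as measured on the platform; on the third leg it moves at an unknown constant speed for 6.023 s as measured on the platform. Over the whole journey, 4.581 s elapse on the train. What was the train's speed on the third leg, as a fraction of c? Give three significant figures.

Leg 1: β = 0.7556; γ = 1/√(1 − 0.7556²) = 1/√0.4291 = 1.527; τ_1 = 1.124/1.527 = 0.7363 s.
Leg 2: γ = 1/√(1 − 0.923²) = 1/√0.1481 = 2.599; τ_2 = 0.3354/2.599 = 0.1291 s.
Leg 3: speed unknown; τ_3 = 6.023/γ_3.
Total proper time: 0.7363 + 0.1291 + τ_3 = 4.581, so τ_3 = 4.581 − 0.8653 = 3.716 s.
γ_3 = 6.023/3.716 = 1.621; β = √(1 − 1/γ²) = √0.6194.

β = 0.787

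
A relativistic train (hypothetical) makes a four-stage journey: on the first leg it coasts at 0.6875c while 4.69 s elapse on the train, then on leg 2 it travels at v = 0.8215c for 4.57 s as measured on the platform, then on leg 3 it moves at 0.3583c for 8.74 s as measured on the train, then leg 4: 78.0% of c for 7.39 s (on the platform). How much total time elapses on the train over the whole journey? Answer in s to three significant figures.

Leg 1: 4.69 s is already measured on the train.
Leg 2: γ = 1/√(1 − 0.8215²) = 1/√0.3251 = 1.754; τ_2 = 4.57/1.754 = 2.606 s.
Leg 3: 8.74 s is already measured on the train.
Leg 4: β = 0.780; γ = 1/√(1 − 0.780²) = 1/√0.3916 = 1.598; τ_4 = 7.39/1.598 = 4.625 s.
Total: 4.690 + 2.606 + 8.740 + 4.625 s.

τ = 20.7 s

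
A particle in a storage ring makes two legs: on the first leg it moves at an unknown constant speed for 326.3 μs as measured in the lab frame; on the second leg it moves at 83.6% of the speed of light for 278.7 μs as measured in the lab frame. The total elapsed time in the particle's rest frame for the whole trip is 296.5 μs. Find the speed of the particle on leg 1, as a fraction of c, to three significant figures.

β = 0.898

Leg 1: speed unknown; τ_1 = 326.3/γ_1.
Leg 2: β = 0.836; γ = 1/√(1 − 0.836²) = 1/√0.3011 = 1.822; τ_2 = 278.7/1.822 = 152.9 μs.
Total proper time: τ_1 + 152.9 = 296.5, so τ_1 = 296.5 − 152.9 = 143.6 μs.
γ_1 = 326.3/143.6 = 2.273; β = √(1 − 1/γ²) = √0.8064.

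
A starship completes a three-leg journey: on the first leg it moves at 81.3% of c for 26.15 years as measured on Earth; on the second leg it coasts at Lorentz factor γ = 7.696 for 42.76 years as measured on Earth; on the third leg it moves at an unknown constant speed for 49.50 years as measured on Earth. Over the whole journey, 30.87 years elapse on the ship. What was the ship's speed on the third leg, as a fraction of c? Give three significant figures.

Leg 1: β = 0.813; γ = 1/√(1 − 0.813²) = 1/√0.3390 = 1.717; τ_1 = 26.15/1.717 = 15.23 years.
Leg 2: γ = 7.696; τ_2 = 42.76/7.696 = 5.556 years.
Leg 3: speed unknown; τ_3 = 49.50/γ_3.
Total proper time: 15.23 + 5.556 + τ_3 = 30.87, so τ_3 = 30.87 − 20.78 = 10.09 years.
γ_3 = 49.50/10.09 = 4.907; β = √(1 − 1/γ²) = √0.9585.

β = 0.979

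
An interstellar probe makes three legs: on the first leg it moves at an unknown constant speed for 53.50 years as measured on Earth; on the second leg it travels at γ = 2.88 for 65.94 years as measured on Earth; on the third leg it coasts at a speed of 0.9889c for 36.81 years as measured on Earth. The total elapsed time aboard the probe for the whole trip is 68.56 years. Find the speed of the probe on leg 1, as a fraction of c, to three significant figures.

β = 0.660

Leg 1: speed unknown; τ_1 = 53.50/γ_1.
Leg 2: γ = 2.88; τ_2 = 65.94/2.880 = 22.90 years.
Leg 3: γ = 1/√(1 − 0.9889²) = 1/√0.02208 = 6.730; τ_3 = 36.81/6.730 = 5.469 years.
Total proper time: τ_1 + 22.90 + 5.469 = 68.56, so τ_1 = 68.56 − 28.37 = 40.19 years.
γ_1 = 53.50/40.19 = 1.331; β = √(1 − 1/γ²) = √0.4355.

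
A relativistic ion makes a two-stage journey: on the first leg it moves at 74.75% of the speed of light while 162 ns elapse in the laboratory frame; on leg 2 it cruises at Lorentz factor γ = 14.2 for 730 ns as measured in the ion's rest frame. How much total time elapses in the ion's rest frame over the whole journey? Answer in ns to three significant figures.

Leg 1: β = 0.7475; γ = 1/√(1 − 0.7475²) = 1/√0.4412 = 1.505; τ_1 = 162/1.505 = 107.6 ns.
Leg 2: 730 ns is already measured in the ion's rest frame.
Total: 107.6 + 730.0 ns.

τ = 838 ns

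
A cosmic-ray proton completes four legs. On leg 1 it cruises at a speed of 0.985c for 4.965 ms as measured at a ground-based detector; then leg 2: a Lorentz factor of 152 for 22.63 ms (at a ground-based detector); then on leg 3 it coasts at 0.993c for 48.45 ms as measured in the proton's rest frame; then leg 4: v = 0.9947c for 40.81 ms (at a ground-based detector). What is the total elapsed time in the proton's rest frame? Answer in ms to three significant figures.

τ = 53.7 ms

Leg 1: γ = 1/√(1 − 0.985²) = 1/√0.02977 = 5.795; τ_1 = 4.965/5.795 = 0.8567 ms.
Leg 2: γ = 152; τ_2 = 22.63/152.0 = 0.1489 ms.
Leg 3: 48.45 ms is already measured in the proton's rest frame.
Leg 4: γ = 1/√(1 − 0.9947²) = 1/√0.01057 = 9.726; τ_4 = 40.81/9.726 = 4.196 ms.
Total: 0.8567 + 0.1489 + 48.45 + 4.196 ms.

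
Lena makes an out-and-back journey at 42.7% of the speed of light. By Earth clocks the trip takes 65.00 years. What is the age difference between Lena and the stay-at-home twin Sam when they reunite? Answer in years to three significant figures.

β = 0.427; γ = 1/√(1 − 0.427²) = 1/√0.8177 = 1.106
Lena's elapsed proper time: τ = 65.00/1.106 = 58.78 years.
Age gap = Δt − τ = 65.00 − 58.78 years.

Δt − τ = 6.22 years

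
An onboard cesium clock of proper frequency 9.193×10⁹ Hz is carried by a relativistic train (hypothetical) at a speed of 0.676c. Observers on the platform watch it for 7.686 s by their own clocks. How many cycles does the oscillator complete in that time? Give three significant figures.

γ = 1/√(1 − 0.676²) = 1/√0.5430 = 1.357
During 7.686 s of lab time, the oscillator's proper time advances by τ = Δt/γ = 7.686/1.357 = 5.664 s = 5.664×10⁰ s.
N = f × τ = 9.193×10⁹ × 5.664×10⁰ = 5.207×10¹⁰.

N = 5.21×10¹⁰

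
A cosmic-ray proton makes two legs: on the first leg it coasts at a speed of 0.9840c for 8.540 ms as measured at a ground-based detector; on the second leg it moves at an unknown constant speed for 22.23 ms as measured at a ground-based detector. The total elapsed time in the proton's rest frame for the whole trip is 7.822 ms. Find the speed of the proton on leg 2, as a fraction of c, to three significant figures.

Leg 1: γ = 1/√(1 − 0.9840²) = 1/√0.03174 = 5.613; τ_1 = 8.540/5.613 = 1.522 ms.
Leg 2: speed unknown; τ_2 = 22.23/γ_2.
Total proper time: 1.522 + τ_2 = 7.822, so τ_2 = 7.822 − 1.522 = 6.300 ms.
γ_2 = 22.23/6.300 = 3.528; β = √(1 − 1/γ²) = √0.9197.

β = 0.959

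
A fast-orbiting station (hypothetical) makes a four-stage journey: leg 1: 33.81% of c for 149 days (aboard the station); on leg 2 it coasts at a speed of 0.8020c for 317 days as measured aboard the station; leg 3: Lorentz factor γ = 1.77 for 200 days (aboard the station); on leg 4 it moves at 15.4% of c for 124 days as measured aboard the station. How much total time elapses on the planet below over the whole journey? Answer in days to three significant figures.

Δt = 1170 days

Leg 1: β = 0.3381; γ = 1/√(1 − 0.3381²) = 1/√0.8857 = 1.063; Δt_1 = 1.063 × 149 = 158.3 days.
Leg 2: γ = 1/√(1 − 0.8020²) = 1/√0.3568 = 1.674; Δt_2 = 1.674 × 317 = 530.7 days.
Leg 3: γ = 1.77; Δt_3 = 1.770 × 200 = 354.0 days.
Leg 4: β = 0.154; γ = 1/√(1 − 0.154²) = 1/√0.9763 = 1.012; Δt_4 = 1.012 × 124 = 125.5 days.
Total: 158.3 + 530.7 + 354.0 + 125.5 days.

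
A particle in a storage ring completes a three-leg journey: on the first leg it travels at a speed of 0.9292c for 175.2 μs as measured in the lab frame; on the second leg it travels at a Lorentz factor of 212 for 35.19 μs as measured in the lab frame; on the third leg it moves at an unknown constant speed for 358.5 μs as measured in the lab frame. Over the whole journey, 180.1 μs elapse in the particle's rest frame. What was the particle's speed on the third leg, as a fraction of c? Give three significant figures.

β = 0.947

Leg 1: γ = 1/√(1 − 0.9292²) = 1/√0.1366 = 2.706; τ_1 = 175.2/2.706 = 64.75 μs.
Leg 2: γ = 212; τ_2 = 35.19/212.0 = 0.1660 μs.
Leg 3: speed unknown; τ_3 = 358.5/γ_3.
Total proper time: 64.75 + 0.1660 + τ_3 = 180.1, so τ_3 = 180.1 − 64.92 = 115.2 μs.
γ_3 = 358.5/115.2 = 3.112; β = √(1 − 1/γ²) = √0.8968.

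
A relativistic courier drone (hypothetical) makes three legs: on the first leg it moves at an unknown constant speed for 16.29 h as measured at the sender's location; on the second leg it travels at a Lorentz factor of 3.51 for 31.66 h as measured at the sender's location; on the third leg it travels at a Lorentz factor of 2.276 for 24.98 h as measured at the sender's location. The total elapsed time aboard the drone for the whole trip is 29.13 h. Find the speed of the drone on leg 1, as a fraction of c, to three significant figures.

Leg 1: speed unknown; τ_1 = 16.29/γ_1.
Leg 2: γ = 3.51; τ_2 = 31.66/3.510 = 9.020 h.
Leg 3: γ = 2.276; τ_3 = 24.98/2.276 = 10.98 h.
Total proper time: τ_1 + 9.020 + 10.98 = 29.13, so τ_1 = 29.13 − 20.00 = 9.135 h.
γ_1 = 16.29/9.135 = 1.783; β = √(1 − 1/γ²) = √0.6856.

β = 0.828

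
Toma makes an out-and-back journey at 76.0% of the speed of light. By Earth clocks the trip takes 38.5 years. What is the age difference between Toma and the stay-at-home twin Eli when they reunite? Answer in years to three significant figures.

Δt − τ = 13.5 years

β = 0.760; γ = 1/√(1 − 0.760²) = 1/√0.4224 = 1.539
Toma's elapsed proper time: τ = 38.5/1.539 = 25.02 years.
Age gap = Δt − τ = 38.5 − 25.02 years.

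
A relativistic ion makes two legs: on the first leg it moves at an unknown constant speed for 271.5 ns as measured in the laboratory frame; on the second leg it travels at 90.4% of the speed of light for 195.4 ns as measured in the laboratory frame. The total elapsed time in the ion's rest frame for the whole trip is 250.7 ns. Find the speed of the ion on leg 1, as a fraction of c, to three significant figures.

Leg 1: speed unknown; τ_1 = 271.5/γ_1.
Leg 2: β = 0.904; γ = 1/√(1 − 0.904²) = 1/√0.1828 = 2.339; τ_2 = 195.4/2.339 = 83.54 ns.
Total proper time: τ_1 + 83.54 = 250.7, so τ_1 = 250.7 − 83.54 = 167.2 ns.
γ_1 = 271.5/167.2 = 1.624; β = √(1 − 1/γ²) = √0.6209.

β = 0.788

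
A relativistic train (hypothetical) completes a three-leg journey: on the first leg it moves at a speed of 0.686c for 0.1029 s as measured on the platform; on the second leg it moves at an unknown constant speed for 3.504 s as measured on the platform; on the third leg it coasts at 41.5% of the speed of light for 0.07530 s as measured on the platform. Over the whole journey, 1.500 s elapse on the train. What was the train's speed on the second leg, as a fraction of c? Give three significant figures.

Leg 1: γ = 1/√(1 − 0.686²) = 1/√0.5294 = 1.374; τ_1 = 0.1029/1.374 = 0.07487 s.
Leg 2: speed unknown; τ_2 = 3.504/γ_2.
Leg 3: β = 0.415; γ = 1/√(1 − 0.415²) = 1/√0.8278 = 1.099; τ_3 = 0.07530/1.099 = 0.06851 s.
Total proper time: 0.07487 + τ_2 + 0.06851 = 1.500, so τ_2 = 1.500 − 0.1434 = 1.357 s.
γ_2 = 3.504/1.357 = 2.583; β = √(1 − 1/γ²) = √0.8501.

β = 0.922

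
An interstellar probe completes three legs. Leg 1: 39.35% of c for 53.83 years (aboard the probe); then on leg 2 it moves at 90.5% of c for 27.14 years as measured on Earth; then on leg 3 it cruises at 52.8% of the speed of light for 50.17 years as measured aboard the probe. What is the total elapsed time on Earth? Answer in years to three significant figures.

Leg 1: β = 0.3935; γ = 1/√(1 − 0.3935²) = 1/√0.8452 = 1.088; Δt_1 = 1.088 × 53.83 = 58.55 years.
Leg 2: 27.14 years is already measured on Earth.
Leg 3: β = 0.528; γ = 1/√(1 − 0.528²) = 1/√0.7212 = 1.178; Δt_3 = 1.178 × 50.17 = 59.08 years.
Total: 58.55 + 27.14 + 59.08 years.

Δt = 145 years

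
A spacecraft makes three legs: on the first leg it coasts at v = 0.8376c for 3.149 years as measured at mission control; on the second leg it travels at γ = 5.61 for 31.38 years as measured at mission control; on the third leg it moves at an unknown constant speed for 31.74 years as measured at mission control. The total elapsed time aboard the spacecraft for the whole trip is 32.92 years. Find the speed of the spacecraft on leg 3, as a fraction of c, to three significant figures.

Leg 1: γ = 1/√(1 − 0.8376²) = 1/√0.2984 = 1.831; τ_1 = 3.149/1.831 = 1.720 years.
Leg 2: γ = 5.61; τ_2 = 31.38/5.610 = 5.594 years.
Leg 3: speed unknown; τ_3 = 31.74/γ_3.
Total proper time: 1.720 + 5.594 + τ_3 = 32.92, so τ_3 = 32.92 − 7.314 = 25.61 years.
γ_3 = 31.74/25.61 = 1.240; β = √(1 − 1/γ²) = √0.3492.

β = 0.591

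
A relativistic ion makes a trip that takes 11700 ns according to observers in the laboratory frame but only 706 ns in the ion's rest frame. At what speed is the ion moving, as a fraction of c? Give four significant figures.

v = 0.9982c

The proper time is measured in the ion's rest frame (both events occur at the ion's location); Δt is measured in the laboratory frame. γ = Δt/τ = 11700/706 = 16.57.
β = √(1 − 1/γ²) = √(1 − 0.003641) = √0.9964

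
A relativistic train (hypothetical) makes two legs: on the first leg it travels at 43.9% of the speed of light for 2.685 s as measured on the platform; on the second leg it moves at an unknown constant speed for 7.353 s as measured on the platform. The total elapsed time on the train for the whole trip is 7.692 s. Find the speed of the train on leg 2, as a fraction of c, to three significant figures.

Leg 1: β = 0.439; γ = 1/√(1 − 0.439²) = 1/√0.8073 = 1.113; τ_1 = 2.685/1.113 = 2.412 s.
Leg 2: speed unknown; τ_2 = 7.353/γ_2.
Total proper time: 2.412 + τ_2 = 7.692, so τ_2 = 7.692 − 2.412 = 5.280 s.
γ_2 = 7.353/5.280 = 1.393; β = √(1 − 1/γ²) = √0.4845.

β = 0.696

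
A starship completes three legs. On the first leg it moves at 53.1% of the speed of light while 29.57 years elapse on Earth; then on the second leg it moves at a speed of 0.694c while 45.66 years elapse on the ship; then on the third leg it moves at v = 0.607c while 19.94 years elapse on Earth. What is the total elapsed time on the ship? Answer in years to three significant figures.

τ = 86.6 years

Leg 1: β = 0.531; γ = 1/√(1 − 0.531²) = 1/√0.7180 = 1.180; τ_1 = 29.57/1.180 = 25.06 years.
Leg 2: 45.66 years is already measured on the ship.
Leg 3: γ = 1/√(1 − 0.607²) = 1/√0.6316 = 1.258; τ_3 = 19.94/1.258 = 15.85 years.
Total: 25.06 + 45.66 + 15.85 years.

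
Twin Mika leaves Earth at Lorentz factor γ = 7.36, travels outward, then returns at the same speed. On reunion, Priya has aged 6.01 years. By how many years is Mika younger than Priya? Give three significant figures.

γ = 7.36
Mika's elapsed proper time: τ = 6.01/7.360 = 0.8166 years.
Age gap = Δt − τ = 6.01 − 0.8166 years.

Δt − τ = 5.19 years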